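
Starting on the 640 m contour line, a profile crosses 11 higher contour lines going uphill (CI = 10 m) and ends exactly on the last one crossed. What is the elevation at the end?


elevation = 640 + 11 * 10 = 750 m

750 m


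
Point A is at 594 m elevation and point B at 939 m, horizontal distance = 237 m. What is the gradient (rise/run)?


gradient = (939 - 594) / 237 = 345 / 237 = 1.4557

1.4557


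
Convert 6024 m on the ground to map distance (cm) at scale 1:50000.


map_cm = 6024 * 100 / 50000 = 12.048 cm ≈ 12.05 cm

12.05 cm


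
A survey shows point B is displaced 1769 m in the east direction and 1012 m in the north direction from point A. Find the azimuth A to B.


az = atan2(1769, 1012) = 60.2 deg
adjusted to 0-360: 60.2 degrees

60.2 degrees


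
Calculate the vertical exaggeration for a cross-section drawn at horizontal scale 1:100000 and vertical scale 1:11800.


VE = horizontal_scale / vertical_scale = 100000 / 11800 ≈ 8.5

8.5x


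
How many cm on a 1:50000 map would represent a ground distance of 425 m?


map_cm = 425 * 100 / 50000 = 0.85 cm

0.85 cm


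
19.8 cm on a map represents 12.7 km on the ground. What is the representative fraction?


ground = 12.7 km = 1270000 cm; RF denominator = ground / map = 1270000 / 19.8 ≈ 64141; RF = 1:64141

1:64141


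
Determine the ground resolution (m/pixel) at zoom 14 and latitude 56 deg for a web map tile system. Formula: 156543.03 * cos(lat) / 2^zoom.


res = 156543.03 * cos(56) / 2^14 = 156543.03 * 0.5591929 / 16384 = 5.34 m/pixel

5.34 m/pixel


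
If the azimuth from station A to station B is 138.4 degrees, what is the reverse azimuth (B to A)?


back azimuth = (138.4 + 180) mod 360 = 318.4 degrees

318.4 degrees


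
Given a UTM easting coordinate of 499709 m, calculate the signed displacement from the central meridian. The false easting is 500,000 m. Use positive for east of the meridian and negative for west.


displacement = 499709 - 500000 = -291 m

-291 m


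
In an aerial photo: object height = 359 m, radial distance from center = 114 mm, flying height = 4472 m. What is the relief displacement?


d = h * r / H = 359 * 114 / 4472 = 9.15 mm

9.15 mm


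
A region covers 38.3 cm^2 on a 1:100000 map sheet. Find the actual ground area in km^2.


ground_area = 38.3 * (100000/100)^2 = 38300000.0 m^2 = 38.3 km^2

38.3 km^2


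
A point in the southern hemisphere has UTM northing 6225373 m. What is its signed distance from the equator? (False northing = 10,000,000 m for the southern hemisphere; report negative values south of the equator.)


For southern: actual = 6225373 - 10000000 = -3774627 m

-3774627 m


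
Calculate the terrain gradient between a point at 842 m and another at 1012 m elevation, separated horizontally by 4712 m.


gradient = (1012 - 842) / 4712 = 170 / 4712 = 0.0361

0.0361


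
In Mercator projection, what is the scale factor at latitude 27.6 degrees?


SF = 1 / cos(27.6) = 1 / 0.886204 = 1.128

1.128


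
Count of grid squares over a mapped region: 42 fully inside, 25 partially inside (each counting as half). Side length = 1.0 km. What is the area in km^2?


effective squares = 42 + 25 * 0.5 = 54.5
area = 54.5 * 1.0 = 54.5 km^2

54.5 km^2


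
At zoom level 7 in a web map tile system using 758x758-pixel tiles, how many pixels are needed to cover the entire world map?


tiles per axis = 2^7 = 128
total tiles = 128^2 = 16384
pixels per axis = 128 * 758 = 97024
total pixels = 97024^2 = 9413656576

9413656576 pixels


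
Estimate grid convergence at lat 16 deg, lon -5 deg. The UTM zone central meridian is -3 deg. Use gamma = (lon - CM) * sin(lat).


gamma = (-5 - -3) * sin(16) = -2 * 0.275637 = -0.551 degrees

-0.551 degrees


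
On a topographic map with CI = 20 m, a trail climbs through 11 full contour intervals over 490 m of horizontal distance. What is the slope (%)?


elevation change = 11 * 20 = 220 m
slope = 220 / 490 * 100 = 44.9%

44.9%


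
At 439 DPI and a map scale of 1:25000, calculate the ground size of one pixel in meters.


pixel_cm = 2.54 / 439 ≈ 0.005786 cm
ground = pixel_cm * 25000 / 100 = 2.54 * 25000 / (439 * 100) = 63500 / 43900 ≈ 1.45 m

1.45 m


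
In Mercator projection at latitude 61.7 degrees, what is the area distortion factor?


area_distortion = 1/cos^2(61.7) = 4.449

4.449


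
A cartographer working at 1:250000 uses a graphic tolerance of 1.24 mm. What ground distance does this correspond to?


ground = 1.24 mm * 250000 / 1000 = 310.0 m

310.0 m


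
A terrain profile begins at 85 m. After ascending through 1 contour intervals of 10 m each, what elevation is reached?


elevation = 85 + 1 * 10 = 95 m

95 m


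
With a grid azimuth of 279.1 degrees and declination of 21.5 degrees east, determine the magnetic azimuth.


magnetic azimuth = grid azimuth - declination (east +ve)
mag_az = 279.1 - 21.5 = 257.6 degrees

257.6 degrees


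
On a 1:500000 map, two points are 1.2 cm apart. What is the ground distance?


ground = 1.2 cm * 500000 / 100 = 6000.0 m = 6.0 km

6.0 km


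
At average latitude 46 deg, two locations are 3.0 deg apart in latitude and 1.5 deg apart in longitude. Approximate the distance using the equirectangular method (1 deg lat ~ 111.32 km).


dlat_km = 3.0 * 111.32 = 333.96
dlon_km = 1.5 * 111.32 * cos(46) ≈ 115.994
dist = sqrt(333.96^2 + 115.994^2) ≈ 353.5 km

353.5 km


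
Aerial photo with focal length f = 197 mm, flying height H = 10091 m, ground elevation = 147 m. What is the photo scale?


scale = f / (H - h) = 197 mm / 9944 m = 197 / 9944000 = 1:50477

1:50477


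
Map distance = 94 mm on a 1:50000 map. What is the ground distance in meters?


ground = 94 mm * 50000 / 1000 = 4700.0 m

4700.0 m


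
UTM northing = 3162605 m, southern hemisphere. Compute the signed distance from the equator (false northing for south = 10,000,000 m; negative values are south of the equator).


For southern: actual = 3162605 - 10000000 = -6837395 m

-6837395 m


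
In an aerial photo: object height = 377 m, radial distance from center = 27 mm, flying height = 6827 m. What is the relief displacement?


d = h * r / H = 377 * 27 / 6827 = 1.49 mm

1.49 mm


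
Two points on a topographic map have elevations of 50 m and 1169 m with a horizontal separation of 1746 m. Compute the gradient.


gradient = (1169 - 50) / 1746 = 1119 / 1746 = 0.6409

0.6409


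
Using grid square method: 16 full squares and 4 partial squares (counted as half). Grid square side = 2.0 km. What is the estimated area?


effective squares = 16 + 4 * 0.5 = 18.0
area = 18.0 * 4.0 = 72.0 km^2

72.0 km^2


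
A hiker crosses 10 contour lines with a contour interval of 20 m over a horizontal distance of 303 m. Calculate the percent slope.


elevation change = 10 * 20 = 200 m
slope = 200 / 303 * 100 = 66.0%

66.0%


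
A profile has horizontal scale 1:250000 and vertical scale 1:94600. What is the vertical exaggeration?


VE = horizontal_scale / vertical_scale = 250000 / 94600 ≈ 2.6

2.6x


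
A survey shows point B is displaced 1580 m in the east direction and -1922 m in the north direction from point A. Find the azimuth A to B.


az = atan2(1580, -1922) = 140.6 deg
adjusted to 0-360: 140.6 degrees

140.6 degrees


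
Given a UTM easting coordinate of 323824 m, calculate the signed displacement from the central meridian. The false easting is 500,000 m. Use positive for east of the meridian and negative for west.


displacement = 323824 - 500000 = -176176 m

-176176 m


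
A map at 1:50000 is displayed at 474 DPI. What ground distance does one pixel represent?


pixel_cm = 2.54 / 474 ≈ 0.005359 cm
ground = pixel_cm * 50000 / 100 = 2.54 * 50000 / (474 * 100) = 127000 / 47400 ≈ 2.68 m

2.68 m


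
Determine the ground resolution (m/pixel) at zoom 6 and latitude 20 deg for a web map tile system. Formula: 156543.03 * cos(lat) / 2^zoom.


res = 156543.03 * cos(20) / 2^6 = 156543.03 * 0.93969262 / 64 = 2298.47 m/pixel

2298.47 m/pixel


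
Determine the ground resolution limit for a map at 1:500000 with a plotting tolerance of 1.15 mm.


ground = 1.15 mm * 500000 / 1000 = 575.0 m

575.0 m


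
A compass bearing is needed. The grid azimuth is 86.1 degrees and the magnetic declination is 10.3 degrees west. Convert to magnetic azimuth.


magnetic azimuth = grid azimuth - declination (east +ve)
mag_az = 86.1 - -10.3 = 96.4 degrees

96.4 degrees


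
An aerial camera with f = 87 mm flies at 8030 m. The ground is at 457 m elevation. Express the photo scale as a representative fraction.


scale = f / (H - h) = 87 mm / 7573 m = 87 / 7573000 = 1:87046

1:87046


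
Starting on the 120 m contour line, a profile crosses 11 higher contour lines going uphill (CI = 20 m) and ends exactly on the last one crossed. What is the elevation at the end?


elevation = 120 + 11 * 20 = 340 m

340 m


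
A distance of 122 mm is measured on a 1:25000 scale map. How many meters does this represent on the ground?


ground = 122 mm * 25000 / 1000 = 3050.0 m

3050.0 m


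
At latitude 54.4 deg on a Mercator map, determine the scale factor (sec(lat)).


SF = 1 / cos(54.4) = 1 / 0.582123 = 1.718

1.718


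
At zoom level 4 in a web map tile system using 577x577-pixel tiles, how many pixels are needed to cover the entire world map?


tiles per axis = 2^4 = 16
total tiles = 16^2 = 256
pixels per axis = 16 * 577 = 9232
total pixels = 9232^2 = 85229824

85229824 pixels


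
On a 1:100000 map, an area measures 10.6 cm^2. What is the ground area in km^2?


ground_area = 10.6 * (100000/100)^2 = 10600000.0 m^2 = 10.6 km^2

10.6 km^2


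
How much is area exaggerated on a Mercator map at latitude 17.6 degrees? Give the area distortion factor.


area_distortion = 1/cos^2(17.6) = 1.101

1.101


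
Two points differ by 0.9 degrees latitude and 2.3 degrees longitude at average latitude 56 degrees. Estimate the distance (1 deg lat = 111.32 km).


dlat_km = 0.9 * 111.32 = 100.188
dlon_km = 2.3 * 111.32 * cos(56) ≈ 143.174
dist = sqrt(100.188^2 + 143.174^2) ≈ 174.7 km

174.7 km


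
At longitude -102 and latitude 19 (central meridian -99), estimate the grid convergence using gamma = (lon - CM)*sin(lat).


gamma = (-102 - -99) * sin(19) = -3 * 0.325568 = -0.977 degrees

-0.977 degrees


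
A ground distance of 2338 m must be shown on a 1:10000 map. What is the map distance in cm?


map_cm = 2338 * 100 / 10000 = 23.38 cm

23.38 cm


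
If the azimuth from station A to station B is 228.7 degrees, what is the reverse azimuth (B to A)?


back azimuth = (228.7 + 180) mod 360 = 48.7 degrees

48.7 degrees


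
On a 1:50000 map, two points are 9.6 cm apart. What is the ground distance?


ground = 9.6 cm * 50000 / 100 = 4800.0 m = 4.8 km

4.8 km


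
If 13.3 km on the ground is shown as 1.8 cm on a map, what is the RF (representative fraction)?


ground = 13.3 km = 1330000 cm; RF denominator = ground / map = 1330000 / 1.8 ≈ 738889; RF = 1:738889

1:738889


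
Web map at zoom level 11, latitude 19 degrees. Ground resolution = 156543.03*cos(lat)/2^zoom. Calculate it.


res = 156543.03 * cos(19) / 2^11 = 156543.03 * 0.94551858 / 2048 = 72.27 m/pixel

72.27 m/pixel


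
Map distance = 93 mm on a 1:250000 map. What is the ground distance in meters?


ground = 93 mm * 250000 / 1000 = 23250.0 m

23250.0 m


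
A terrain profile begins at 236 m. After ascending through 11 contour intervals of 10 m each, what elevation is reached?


elevation = 236 + 11 * 10 = 346 m

346 m


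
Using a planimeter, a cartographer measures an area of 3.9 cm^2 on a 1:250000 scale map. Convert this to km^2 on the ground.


ground_area = 3.9 * (250000/100)^2 = 24375000.0 m^2 = 24.375 km^2

24.375 km^2


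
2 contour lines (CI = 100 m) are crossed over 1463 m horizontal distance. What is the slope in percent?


elevation change = 2 * 100 = 200 m
slope = 200 / 1463 * 100 = 13.7%

13.7%


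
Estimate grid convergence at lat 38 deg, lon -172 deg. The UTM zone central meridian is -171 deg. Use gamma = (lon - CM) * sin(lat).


gamma = (-172 - -171) * sin(38) = -1 * 0.615661 = -0.616 degrees

-0.616 degrees


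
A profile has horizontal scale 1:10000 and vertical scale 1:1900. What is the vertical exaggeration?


VE = horizontal_scale / vertical_scale = 10000 / 1900 ≈ 5.3

5.3x


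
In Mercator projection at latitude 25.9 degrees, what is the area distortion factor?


area_distortion = 1/cos^2(25.9) = 1.236

1.236


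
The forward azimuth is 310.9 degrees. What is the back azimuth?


back azimuth = (310.9 + 180) mod 360 = 130.9 degrees

130.9 degrees


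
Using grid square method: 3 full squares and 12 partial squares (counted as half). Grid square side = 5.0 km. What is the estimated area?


effective squares = 3 + 12 * 0.5 = 9.0
area = 9.0 * 25.0 = 225.0 km^2

225.0 km^2


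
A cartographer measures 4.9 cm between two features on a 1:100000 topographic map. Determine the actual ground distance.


ground = 4.9 cm * 100000 / 100 = 4900.0 m = 4.9 km

4.9 km


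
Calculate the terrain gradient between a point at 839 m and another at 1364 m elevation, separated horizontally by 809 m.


gradient = (1364 - 839) / 809 = 525 / 809 = 0.6489

0.6489


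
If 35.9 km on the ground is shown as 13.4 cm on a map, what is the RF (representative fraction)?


ground = 35.9 km = 3590000 cm; RF denominator = ground / map = 3590000 / 13.4 ≈ 267910; RF = 1:267910

1:267910


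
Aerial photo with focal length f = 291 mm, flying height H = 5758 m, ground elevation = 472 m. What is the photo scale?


scale = f / (H - h) = 291 mm / 5286 m = 291 / 5286000 = 1:18165

1:18165


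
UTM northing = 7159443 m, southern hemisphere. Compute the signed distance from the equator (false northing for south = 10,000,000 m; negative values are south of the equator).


For southern: actual = 7159443 - 10000000 = -2840557 m

-2840557 m


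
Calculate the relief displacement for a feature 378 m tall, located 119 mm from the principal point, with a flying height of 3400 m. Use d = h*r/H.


d = h * r / H = 378 * 119 / 3400 = 13.23 mm

13.23 mm


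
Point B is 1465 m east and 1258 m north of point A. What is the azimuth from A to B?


az = atan2(1465, 1258) = 49.3 deg
adjusted to 0-360: 49.3 degrees

49.3 degrees


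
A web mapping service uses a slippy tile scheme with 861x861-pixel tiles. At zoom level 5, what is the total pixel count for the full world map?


tiles per axis = 2^5 = 32
total tiles = 32^2 = 1024
pixels per axis = 32 * 861 = 27552
total pixels = 27552^2 = 759112704

759112704 pixels


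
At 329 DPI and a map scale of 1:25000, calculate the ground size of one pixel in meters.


pixel_cm = 2.54 / 329 ≈ 0.00772 cm
ground = pixel_cm * 25000 / 100 = 2.54 * 25000 / (329 * 100) = 63500 / 32900 ≈ 1.93 m

1.93 m


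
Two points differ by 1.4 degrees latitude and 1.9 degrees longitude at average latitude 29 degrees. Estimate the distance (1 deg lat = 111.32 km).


dlat_km = 1.4 * 111.32 = 155.848
dlon_km = 1.9 * 111.32 * cos(29) ≈ 184.989
dist = sqrt(155.848^2 + 184.989^2) ≈ 241.9 km

241.9 km


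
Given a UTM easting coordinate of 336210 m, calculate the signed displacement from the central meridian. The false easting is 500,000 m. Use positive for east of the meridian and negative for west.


displacement = 336210 - 500000 = -163790 m

-163790 m


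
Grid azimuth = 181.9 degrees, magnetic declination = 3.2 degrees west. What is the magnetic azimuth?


magnetic azimuth = grid azimuth - declination (east +ve)
mag_az = 181.9 - -3.2 = 185.1 degrees

185.1 degrees


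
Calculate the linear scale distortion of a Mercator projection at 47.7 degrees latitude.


SF = 1 / cos(47.7) = 1 / 0.673013 = 1.486

1.486


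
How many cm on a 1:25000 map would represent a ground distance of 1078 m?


map_cm = 1078 * 100 / 25000 = 4.312 cm ≈ 4.31 cm

4.31 cm


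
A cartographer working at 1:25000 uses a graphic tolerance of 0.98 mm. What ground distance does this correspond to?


ground = 0.98 mm * 25000 / 1000 = 24.5 m

24.5 m


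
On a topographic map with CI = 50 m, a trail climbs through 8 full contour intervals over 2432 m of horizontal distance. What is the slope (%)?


elevation change = 8 * 50 = 400 m
slope = 400 / 2432 * 100 = 16.4%

16.4%


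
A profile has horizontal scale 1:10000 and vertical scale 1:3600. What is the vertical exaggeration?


VE = horizontal_scale / vertical_scale = 10000 / 3600 ≈ 2.8

2.8x


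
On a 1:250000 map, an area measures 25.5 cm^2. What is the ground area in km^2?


ground_area = 25.5 * (250000/100)^2 = 159375000.0 m^2 = 159.375 km^2

159.375 km^2


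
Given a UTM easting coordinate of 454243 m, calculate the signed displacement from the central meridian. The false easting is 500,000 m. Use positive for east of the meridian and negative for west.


displacement = 454243 - 500000 = -45757 m

-45757 m


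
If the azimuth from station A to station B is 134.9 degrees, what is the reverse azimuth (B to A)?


back azimuth = (134.9 + 180) mod 360 = 314.9 degrees

314.9 degrees


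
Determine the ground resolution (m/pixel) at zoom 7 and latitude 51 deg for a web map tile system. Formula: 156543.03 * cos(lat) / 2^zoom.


res = 156543.03 * cos(51) / 2^7 = 156543.03 * 0.62932039 / 128 = 769.65 m/pixel

769.65 m/pixel


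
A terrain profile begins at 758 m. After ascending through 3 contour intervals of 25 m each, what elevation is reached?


elevation = 758 + 3 * 25 = 833 m

833 m


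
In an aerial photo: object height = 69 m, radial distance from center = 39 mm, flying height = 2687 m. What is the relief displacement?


d = h * r / H = 69 * 39 / 2687 = 1.0 mm

1.0 mm


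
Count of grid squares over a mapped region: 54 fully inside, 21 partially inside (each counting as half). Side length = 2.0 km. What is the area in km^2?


effective squares = 54 + 21 * 0.5 = 64.5
area = 64.5 * 4.0 = 258.0 km^2

258.0 km^2


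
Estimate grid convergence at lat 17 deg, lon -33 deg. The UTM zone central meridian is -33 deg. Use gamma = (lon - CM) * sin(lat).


gamma = (-33 - -33) * sin(17) = 0 * 0.292372 = 0.0 degrees

0.0 degrees


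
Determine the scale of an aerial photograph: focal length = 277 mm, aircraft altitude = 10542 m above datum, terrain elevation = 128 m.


scale = f / (H - h) = 277 mm / 10414 m = 277 / 10414000 = 1:37596

1:37596


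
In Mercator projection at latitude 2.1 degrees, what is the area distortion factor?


area_distortion = 1/cos^2(2.1) = 1.001

1.001


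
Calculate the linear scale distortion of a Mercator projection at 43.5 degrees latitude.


SF = 1 / cos(43.5) = 1 / 0.725374 = 1.379

1.379


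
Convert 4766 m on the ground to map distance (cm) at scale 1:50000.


map_cm = 4766 * 100 / 50000 = 9.532 cm ≈ 9.53 cm

9.53 cm


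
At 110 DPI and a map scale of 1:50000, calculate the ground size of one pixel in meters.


pixel_cm = 2.54 / 110 ≈ 0.023091 cm
ground = pixel_cm * 50000 / 100 = 2.54 * 50000 / (110 * 100) = 127000 / 11000 ≈ 11.55 m

11.55 m


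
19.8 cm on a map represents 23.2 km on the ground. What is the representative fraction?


ground = 23.2 km = 2320000 cm; RF denominator = ground / map = 2320000 / 19.8 ≈ 117172; RF = 1:117172

1:117172


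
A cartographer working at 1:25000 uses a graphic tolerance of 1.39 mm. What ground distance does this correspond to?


ground = 1.39 mm * 25000 / 1000 = 34.75 m

34.75 m


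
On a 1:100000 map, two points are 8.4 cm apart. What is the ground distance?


ground = 8.4 cm * 100000 / 100 = 8400.0 m = 8.4 km

8.4 km


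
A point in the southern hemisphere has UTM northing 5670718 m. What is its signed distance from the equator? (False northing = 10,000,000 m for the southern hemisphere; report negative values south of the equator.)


For southern: actual = 5670718 - 10000000 = -4329282 m

-4329282 m


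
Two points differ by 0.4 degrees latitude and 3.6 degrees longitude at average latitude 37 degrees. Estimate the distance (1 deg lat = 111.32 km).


dlat_km = 0.4 * 111.32 = 44.528
dlon_km = 3.6 * 111.32 * cos(37) ≈ 320.055
dist = sqrt(44.528^2 + 320.055^2) ≈ 323.1 km

323.1 km


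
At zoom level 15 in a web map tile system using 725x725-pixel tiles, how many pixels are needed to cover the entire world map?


tiles per axis = 2^15 = 32768
total tiles = 32768^2 = 1073741824
pixels per axis = 32768 * 725 = 23756800
total pixels = 23756800^2 = 564385546240000

564385546240000 pixels


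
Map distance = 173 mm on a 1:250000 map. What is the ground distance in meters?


ground = 173 mm * 250000 / 1000 = 43250.0 m

43250.0 m


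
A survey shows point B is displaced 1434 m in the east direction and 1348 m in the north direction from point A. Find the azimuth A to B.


az = atan2(1434, 1348) = 46.8 deg
adjusted to 0-360: 46.8 degrees

46.8 degrees


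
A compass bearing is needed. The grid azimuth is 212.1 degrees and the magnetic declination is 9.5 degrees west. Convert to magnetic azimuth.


magnetic azimuth = grid azimuth - declination (east +ve)
mag_az = 212.1 - -9.5 = 221.6 degrees

221.6 degrees


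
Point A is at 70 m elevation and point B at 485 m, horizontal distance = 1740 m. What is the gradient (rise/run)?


gradient = (485 - 70) / 1740 = 415 / 1740 = 0.2385

0.2385


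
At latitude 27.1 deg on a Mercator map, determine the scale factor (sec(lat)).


SF = 1 / cos(27.1) = 1 / 0.890213 = 1.123

1.123


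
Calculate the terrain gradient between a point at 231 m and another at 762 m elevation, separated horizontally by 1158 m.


gradient = (762 - 231) / 1158 = 531 / 1158 = 0.4585

0.4585


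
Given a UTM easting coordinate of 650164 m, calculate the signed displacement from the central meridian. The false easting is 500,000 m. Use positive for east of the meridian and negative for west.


displacement = 650164 - 500000 = 150164 m

150164 m


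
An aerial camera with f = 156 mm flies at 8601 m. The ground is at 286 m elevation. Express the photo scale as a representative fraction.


scale = f / (H - h) = 156 mm / 8315 m = 156 / 8315000 = 1:53301

1:53301


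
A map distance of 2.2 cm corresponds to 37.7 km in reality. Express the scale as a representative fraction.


ground = 37.7 km = 3770000 cm; RF denominator = ground / map = 3770000 / 2.2 ≈ 1713636; RF = 1:1713636

1:1713636


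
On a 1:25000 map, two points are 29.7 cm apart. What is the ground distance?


ground = 29.7 cm * 25000 / 100 = 7425.0 m = 7.425 km

7.425 km


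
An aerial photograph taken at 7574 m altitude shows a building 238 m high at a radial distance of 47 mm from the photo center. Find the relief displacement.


d = h * r / H = 238 * 47 / 7574 = 1.48 mm

1.48 mm


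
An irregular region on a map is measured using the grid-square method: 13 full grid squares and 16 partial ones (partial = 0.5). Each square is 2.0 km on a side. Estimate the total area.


effective squares = 13 + 16 * 0.5 = 21.0
area = 21.0 * 4.0 = 84.0 km^2

84.0 km^2


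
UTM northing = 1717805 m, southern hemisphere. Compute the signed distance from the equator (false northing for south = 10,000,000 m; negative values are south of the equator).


For southern: actual = 1717805 - 10000000 = -8282195 m

-8282195 m


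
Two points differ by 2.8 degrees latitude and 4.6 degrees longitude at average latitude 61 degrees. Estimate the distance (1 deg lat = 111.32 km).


dlat_km = 2.8 * 111.32 = 311.696
dlon_km = 4.6 * 111.32 * cos(61) ≈ 248.257
dist = sqrt(311.696^2 + 248.257^2) ≈ 398.5 km

398.5 km


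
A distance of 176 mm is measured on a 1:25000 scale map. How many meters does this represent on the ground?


ground = 176 mm * 25000 / 1000 = 4400.0 m

4400.0 m


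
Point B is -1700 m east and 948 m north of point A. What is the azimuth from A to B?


az = atan2(-1700, 948) = -60.9 deg
adjusted to 0-360: 299.1 degrees

299.1 degrees


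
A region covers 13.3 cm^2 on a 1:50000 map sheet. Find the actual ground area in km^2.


ground_area = 13.3 * (50000/100)^2 = 3325000.0 m^2 = 3.325 km^2

3.325 km^2


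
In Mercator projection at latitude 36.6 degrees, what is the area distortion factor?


area_distortion = 1/cos^2(36.6) = 1.552

1.552


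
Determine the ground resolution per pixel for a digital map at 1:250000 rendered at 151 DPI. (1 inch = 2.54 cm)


pixel_cm = 2.54 / 151 ≈ 0.016821 cm
ground = pixel_cm * 250000 / 100 = 2.54 * 250000 / (151 * 100) = 635000 / 15100 ≈ 42.05 m

42.05 m


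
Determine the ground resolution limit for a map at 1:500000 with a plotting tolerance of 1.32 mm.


ground = 1.32 mm * 500000 / 1000 = 660.0 m

660.0 m


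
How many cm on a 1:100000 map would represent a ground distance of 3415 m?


map_cm = 3415 * 100 / 100000 = 3.415 cm ≈ 3.42 cm

3.42 cm


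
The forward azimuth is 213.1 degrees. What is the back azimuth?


back azimuth = (213.1 + 180) mod 360 = 33.1 degrees

33.1 degrees


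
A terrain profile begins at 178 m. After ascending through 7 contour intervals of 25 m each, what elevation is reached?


elevation = 178 + 7 * 25 = 353 m

353 m


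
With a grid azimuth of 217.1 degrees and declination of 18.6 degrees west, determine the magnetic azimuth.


magnetic azimuth = grid azimuth - declination (east +ve)
mag_az = 217.1 - -18.6 = 235.7 degrees

235.7 degrees


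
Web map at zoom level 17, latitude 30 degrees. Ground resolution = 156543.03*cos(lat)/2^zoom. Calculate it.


res = 156543.03 * cos(30) / 2^17 = 156543.03 * 0.8660254 / 131072 = 1.03 m/pixel

1.03 m/pixel


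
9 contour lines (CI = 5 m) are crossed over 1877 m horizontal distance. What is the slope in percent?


elevation change = 9 * 5 = 45 m
slope = 45 / 1877 * 100 = 2.4%

2.4%


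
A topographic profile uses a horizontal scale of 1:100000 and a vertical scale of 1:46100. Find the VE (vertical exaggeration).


VE = horizontal_scale / vertical_scale = 100000 / 46100 ≈ 2.2

2.2x


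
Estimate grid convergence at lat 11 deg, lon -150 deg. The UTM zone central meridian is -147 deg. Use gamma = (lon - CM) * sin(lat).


gamma = (-150 - -147) * sin(11) = -3 * 0.190809 = -0.572 degrees

-0.572 degrees


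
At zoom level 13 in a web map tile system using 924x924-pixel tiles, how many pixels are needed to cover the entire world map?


tiles per axis = 2^13 = 8192
total tiles = 8192^2 = 67108864
pixels per axis = 8192 * 924 = 7569408
total pixels = 7569408^2 = 57295937470464

57295937470464 pixels


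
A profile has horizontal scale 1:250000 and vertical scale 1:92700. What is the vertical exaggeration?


VE = horizontal_scale / vertical_scale = 250000 / 92700 ≈ 2.7

2.7x


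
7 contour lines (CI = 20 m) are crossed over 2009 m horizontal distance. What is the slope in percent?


elevation change = 7 * 20 = 140 m
slope = 140 / 2009 * 100 = 7.0%

7.0%


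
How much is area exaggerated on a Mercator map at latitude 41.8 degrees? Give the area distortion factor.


area_distortion = 1/cos^2(41.8) = 1.799

1.799


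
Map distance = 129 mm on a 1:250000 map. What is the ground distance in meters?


ground = 129 mm * 250000 / 1000 = 32250.0 m

32250.0 m


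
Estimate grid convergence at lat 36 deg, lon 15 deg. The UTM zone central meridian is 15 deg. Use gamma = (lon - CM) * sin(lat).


gamma = (15 - 15) * sin(36) = 0 * 0.587785 = 0.0 degrees

0.0 degrees


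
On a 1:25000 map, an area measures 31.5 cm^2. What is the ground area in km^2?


ground_area = 31.5 * (25000/100)^2 = 1968750.0 m^2 = 1.96875 km^2 ≈ 1.969 km^2

1.969 km^2


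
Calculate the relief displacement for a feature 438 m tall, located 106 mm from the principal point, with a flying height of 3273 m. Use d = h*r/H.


d = h * r / H = 438 * 106 / 3273 = 14.19 mm

14.19 mm


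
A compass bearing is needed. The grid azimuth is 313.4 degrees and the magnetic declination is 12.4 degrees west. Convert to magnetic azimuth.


magnetic azimuth = grid azimuth - declination (east +ve)
mag_az = 313.4 - -12.4 = 325.8 degrees

325.8 degrees


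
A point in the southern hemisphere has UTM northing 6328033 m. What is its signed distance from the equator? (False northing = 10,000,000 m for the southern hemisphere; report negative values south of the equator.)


For southern: actual = 6328033 - 10000000 = -3671967 m

-3671967 m


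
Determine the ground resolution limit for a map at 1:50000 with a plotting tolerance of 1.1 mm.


ground = 1.1 mm * 50000 / 1000 = 55.0 m

55.0 m


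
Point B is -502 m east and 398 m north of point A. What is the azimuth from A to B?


az = atan2(-502, 398) = -51.6 deg
adjusted to 0-360: 308.4 degrees

308.4 degrees


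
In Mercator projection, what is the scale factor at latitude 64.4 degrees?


SF = 1 / cos(64.4) = 1 / 0.432086 = 2.314

2.314


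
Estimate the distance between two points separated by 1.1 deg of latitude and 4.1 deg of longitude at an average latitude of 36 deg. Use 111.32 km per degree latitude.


dlat_km = 1.1 * 111.32 = 122.452
dlon_km = 4.1 * 111.32 * cos(36) ≈ 369.245
dist = sqrt(122.452^2 + 369.245^2) ≈ 389.0 km

389.0 km


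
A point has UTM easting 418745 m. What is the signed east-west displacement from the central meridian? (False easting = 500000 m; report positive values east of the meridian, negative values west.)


displacement = 418745 - 500000 = -81255 m

-81255 m


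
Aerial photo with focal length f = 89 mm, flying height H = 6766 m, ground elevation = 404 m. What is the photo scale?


scale = f / (H - h) = 89 mm / 6362 m = 89 / 6362000 = 1:71483

1:71483


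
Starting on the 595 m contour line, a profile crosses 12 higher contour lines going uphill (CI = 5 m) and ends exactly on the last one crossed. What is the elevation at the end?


elevation = 595 + 12 * 5 = 655 m

655 m


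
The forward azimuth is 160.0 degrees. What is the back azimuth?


back azimuth = (160.0 + 180) mod 360 = 340.0 degrees

340.0 degrees


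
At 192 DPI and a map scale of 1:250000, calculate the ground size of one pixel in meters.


pixel_cm = 2.54 / 192 ≈ 0.013229 cm
ground = pixel_cm * 250000 / 100 = 2.54 * 250000 / (192 * 100) = 635000 / 19200 ≈ 33.07 m

33.07 m


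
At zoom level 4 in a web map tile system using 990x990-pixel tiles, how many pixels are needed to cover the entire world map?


tiles per axis = 2^4 = 16
total tiles = 16^2 = 256
pixels per axis = 16 * 990 = 15840
total pixels = 15840^2 = 250905600

250905600 pixels


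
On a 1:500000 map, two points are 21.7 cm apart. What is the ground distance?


ground = 21.7 cm * 500000 / 100 = 108500.0 m = 108.5 km

108.5 km


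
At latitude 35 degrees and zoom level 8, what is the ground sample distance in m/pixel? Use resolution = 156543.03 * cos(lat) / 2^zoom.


res = 156543.03 * cos(35) / 2^8 = 156543.03 * 0.81915204 / 256 = 500.91 m/pixel

500.91 m/pixel


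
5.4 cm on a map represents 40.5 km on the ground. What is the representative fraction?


ground = 40.5 km = 4050000 cm; RF denominator = ground / map = 4050000 / 5.4 = 750000; RF = 1:750000

1:750000


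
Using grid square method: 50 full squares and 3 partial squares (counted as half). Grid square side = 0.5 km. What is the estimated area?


effective squares = 50 + 3 * 0.5 = 51.5
area = 51.5 * 0.25 = 12.875 km^2

12.875 km^2


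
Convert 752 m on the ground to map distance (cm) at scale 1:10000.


map_cm = 752 * 100 / 10000 = 7.52 cm

7.52 cm


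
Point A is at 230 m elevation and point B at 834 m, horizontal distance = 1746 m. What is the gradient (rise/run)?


gradient = (834 - 230) / 1746 = 604 / 1746 = 0.3459

0.3459


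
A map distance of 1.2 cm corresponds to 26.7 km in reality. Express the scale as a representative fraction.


ground = 26.7 km = 2670000 cm; RF denominator = ground / map = 2670000 / 1.2 = 2225000; RF = 1:2225000

1:2225000


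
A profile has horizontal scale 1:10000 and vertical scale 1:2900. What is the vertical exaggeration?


VE = horizontal_scale / vertical_scale = 10000 / 2900 ≈ 3.4

3.4x


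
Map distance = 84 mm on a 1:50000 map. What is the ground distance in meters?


ground = 84 mm * 50000 / 1000 = 4200.0 m

4200.0 m


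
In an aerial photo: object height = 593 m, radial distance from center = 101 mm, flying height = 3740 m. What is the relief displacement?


d = h * r / H = 593 * 101 / 3740 = 16.01 mm

16.01 mm


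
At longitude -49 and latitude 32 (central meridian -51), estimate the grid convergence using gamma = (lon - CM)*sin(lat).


gamma = (-49 - -51) * sin(32) = 2 * 0.529919 = 1.06 degrees

1.06 degrees


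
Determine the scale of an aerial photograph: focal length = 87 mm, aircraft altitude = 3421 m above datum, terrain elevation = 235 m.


scale = f / (H - h) = 87 mm / 3186 m = 87 / 3186000 = 1:36621

1:36621


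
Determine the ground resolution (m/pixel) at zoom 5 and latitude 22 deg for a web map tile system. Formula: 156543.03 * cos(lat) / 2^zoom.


res = 156543.03 * cos(22) / 2^5 = 156543.03 * 0.92718385 / 32 = 4535.76 m/pixel

4535.76 m/pixel


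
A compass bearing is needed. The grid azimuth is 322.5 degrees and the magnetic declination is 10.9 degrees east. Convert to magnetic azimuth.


magnetic azimuth = grid azimuth - declination (east +ve)
mag_az = 322.5 - 10.9 = 311.6 degrees

311.6 degrees


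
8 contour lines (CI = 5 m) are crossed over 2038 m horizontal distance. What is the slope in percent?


elevation change = 8 * 5 = 40 m
slope = 40 / 2038 * 100 = 2.0%

2.0%


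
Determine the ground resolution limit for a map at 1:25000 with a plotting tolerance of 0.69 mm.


ground = 0.69 mm * 25000 / 1000 = 17.25 m

17.25 m


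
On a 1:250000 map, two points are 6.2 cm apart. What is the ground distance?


ground = 6.2 cm * 250000 / 100 = 15500.0 m = 15.5 km

15.5 km


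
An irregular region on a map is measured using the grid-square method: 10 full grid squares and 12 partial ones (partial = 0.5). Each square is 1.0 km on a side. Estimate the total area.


effective squares = 10 + 12 * 0.5 = 16.0
area = 16.0 * 1.0 = 16.0 km^2

16.0 km^2


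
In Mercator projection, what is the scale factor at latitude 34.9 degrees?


SF = 1 / cos(34.9) = 1 / 0.820152 = 1.219

1.219


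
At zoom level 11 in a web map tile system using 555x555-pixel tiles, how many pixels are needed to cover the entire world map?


tiles per axis = 2^11 = 2048
total tiles = 2048^2 = 4194304
pixels per axis = 2048 * 555 = 1136640
total pixels = 1136640^2 = 1291950489600

1291950489600 pixels


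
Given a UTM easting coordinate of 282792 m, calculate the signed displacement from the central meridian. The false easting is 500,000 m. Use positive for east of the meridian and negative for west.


displacement = 282792 - 500000 = -217208 m

-217208 m


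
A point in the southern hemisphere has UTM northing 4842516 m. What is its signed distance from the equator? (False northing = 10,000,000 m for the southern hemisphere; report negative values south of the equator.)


For southern: actual = 4842516 - 10000000 = -5157484 m

-5157484 m


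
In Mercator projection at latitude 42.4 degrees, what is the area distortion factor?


area_distortion = 1/cos^2(42.4) = 1.834

1.834


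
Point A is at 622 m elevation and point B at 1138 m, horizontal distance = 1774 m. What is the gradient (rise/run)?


gradient = (1138 - 622) / 1774 = 516 / 1774 = 0.2909

0.2909


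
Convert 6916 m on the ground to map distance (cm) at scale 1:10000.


map_cm = 6916 * 100 / 10000 = 69.16 cm

69.16 cm


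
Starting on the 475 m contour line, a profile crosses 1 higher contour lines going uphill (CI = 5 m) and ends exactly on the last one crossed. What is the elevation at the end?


elevation = 475 + 1 * 5 = 480 m

480 m


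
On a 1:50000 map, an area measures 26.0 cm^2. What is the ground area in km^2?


ground_area = 26.0 * (50000/100)^2 = 6500000.0 m^2 = 6.5 km^2

6.5 km^2


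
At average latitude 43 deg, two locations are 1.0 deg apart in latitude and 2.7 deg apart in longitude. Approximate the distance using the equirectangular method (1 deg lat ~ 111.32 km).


dlat_km = 1.0 * 111.32 = 111.32
dlon_km = 2.7 * 111.32 * cos(43) ≈ 219.819
dist = sqrt(111.32^2 + 219.819^2) ≈ 246.4 km

246.4 km


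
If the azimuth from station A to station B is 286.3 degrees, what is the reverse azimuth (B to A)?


back azimuth = (286.3 + 180) mod 360 = 106.3 degrees

106.3 degrees


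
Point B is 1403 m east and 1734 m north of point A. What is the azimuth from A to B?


az = atan2(1403, 1734) = 39.0 deg
adjusted to 0-360: 39.0 degrees

39.0 degrees


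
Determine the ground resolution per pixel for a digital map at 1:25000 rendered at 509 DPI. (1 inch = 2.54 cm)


pixel_cm = 2.54 / 509 ≈ 0.00499 cm
ground = pixel_cm * 25000 / 100 = 2.54 * 25000 / (509 * 100) = 63500 / 50900 ≈ 1.25 m

1.25 m


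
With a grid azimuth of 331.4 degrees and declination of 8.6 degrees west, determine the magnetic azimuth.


magnetic azimuth = grid azimuth - declination (east +ve)
mag_az = 331.4 - -8.6 = 340.0 degrees

340.0 degrees


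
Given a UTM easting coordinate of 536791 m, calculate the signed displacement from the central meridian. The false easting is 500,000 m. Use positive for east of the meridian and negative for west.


displacement = 536791 - 500000 = 36791 m

36791 m


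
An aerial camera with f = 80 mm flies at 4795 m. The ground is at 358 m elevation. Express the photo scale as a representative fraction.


scale = f / (H - h) = 80 mm / 4437 m = 80 / 4437000 = 1:55463

1:55463


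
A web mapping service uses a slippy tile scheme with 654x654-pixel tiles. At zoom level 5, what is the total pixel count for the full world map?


tiles per axis = 2^5 = 32
total tiles = 32^2 = 1024
pixels per axis = 32 * 654 = 20928
total pixels = 20928^2 = 437981184

437981184 pixels


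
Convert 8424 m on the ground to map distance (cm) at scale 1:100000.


map_cm = 8424 * 100 / 100000 = 8.424 cm ≈ 8.42 cm

8.42 cm


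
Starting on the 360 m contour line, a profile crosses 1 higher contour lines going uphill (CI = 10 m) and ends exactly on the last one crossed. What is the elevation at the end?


elevation = 360 + 1 * 10 = 370 m

370 m


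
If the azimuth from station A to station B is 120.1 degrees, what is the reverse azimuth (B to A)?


back azimuth = (120.1 + 180) mod 360 = 300.1 degrees

300.1 degrees


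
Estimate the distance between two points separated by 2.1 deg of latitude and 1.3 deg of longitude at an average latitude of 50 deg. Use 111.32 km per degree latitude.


dlat_km = 2.1 * 111.32 = 233.772
dlon_km = 1.3 * 111.32 * cos(50) ≈ 93.022
dist = sqrt(233.772^2 + 93.022^2) ≈ 251.6 km

251.6 km


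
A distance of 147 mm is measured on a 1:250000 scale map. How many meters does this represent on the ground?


ground = 147 mm * 250000 / 1000 = 36750.0 m

36750.0 m


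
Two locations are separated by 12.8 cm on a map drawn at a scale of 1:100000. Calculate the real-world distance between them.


ground = 12.8 cm * 100000 / 100 = 12800.0 m = 12.8 km

12.8 km


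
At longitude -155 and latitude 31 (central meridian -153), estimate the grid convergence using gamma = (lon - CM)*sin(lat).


gamma = (-155 - -153) * sin(31) = -2 * 0.515038 = -1.03 degrees

-1.03 degrees
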